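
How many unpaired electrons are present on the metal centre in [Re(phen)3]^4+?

1,10-phenanthroline is neutral; balancing the +4 overall charge requires Re(IV).
Group 7 minus oxidation state 4 gives a d³ configuration.
Counting donor atoms: 3×1,10-phenanthroline (bidentate) → 6 donors. Coordination number = 6.
In an octahedral field the d³ configuration is t₂g³e_g⁰ (only one arrangement possible), giving 3 unpaired electrons.

3 unpaired electrons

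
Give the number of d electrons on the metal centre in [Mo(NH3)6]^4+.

d²

Summing ligand charges against the +4 overall charge gives an oxidation state of +4 for molybdenum.
Group 6 minus oxidation state 4 gives a d² configuration.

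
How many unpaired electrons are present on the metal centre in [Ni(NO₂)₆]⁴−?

2 unpaired electrons

Ligand charges: each nitro (N-bound nitrite) is −1. With an overall charge of −4 the nickel centre must be in the +2 oxidation state.
Ni sits in group 10, so the d-electron count is 10 − 2 = 8.
In an octahedral field the d⁸ configuration is t₂g⁶e_g² (only one arrangement possible), giving 2 unpaired electrons.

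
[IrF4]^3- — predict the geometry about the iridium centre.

Ligand charges: each fluoride is −1. With an overall charge of −3 the iridium centre must be in the +1 oxidation state.
Iridium is a group-9 element; Ir(I) is therefore d⁸.
With 4 monodentate ligands the coordination number is 4.
A 5d d⁸ ion has a large crystal-field splitting; square planar leaves the high-energy d_{x²−y²} orbital empty and maximises CFSE.

square planar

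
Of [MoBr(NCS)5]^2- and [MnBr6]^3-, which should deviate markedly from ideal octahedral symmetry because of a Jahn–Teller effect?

[MoBr(NCS)5]^2-: Each bromide is −1; each isothiocyanate is −1; balancing the −2 overall charge requires Mo(IV). Group 6 minus oxidation state 4 gives a d² configuration. The d² configuration leaves the e_g set evenly filled (or empty) — no strong Jahn–Teller driving force.
[MnBr6]^3-: Each bromide is −1; balancing the −3 overall charge requires Mn(III). Manganese is a group-7 element; Mn(III) is therefore d⁴. Bromide is a weak-field ligand for a first-row metal, so the complex is high-spin. The t₂g³e_g¹ (high-spin) configuration has an unevenly filled e_g set; the Jahn–Teller theorem predicts a tetragonal distortion (typically axial elongation) to lift the degeneracy.

[MnBr6]^3-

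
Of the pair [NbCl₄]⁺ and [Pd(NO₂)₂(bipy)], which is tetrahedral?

For [NbCl₄]⁺: Each chloride is −1; balancing the +1 overall charge requires Nb(V). Nb sits in group 5, so the d-electron count is 5 − 5 = 0. A d⁰ ion has no crystal-field stabilisation preference between square planar and tetrahedral, so four ligands adopt the sterically favoured tetrahedral geometry. → tetrahedral.
For [Pd(NO₂)₂(bipy)]: Each nitro (N-bound nitrite) is −1; 2,2′-bipyridine is neutral; balancing the 0 overall charge requires Pd(II). Pd sits in group 10, so the d-electron count is 10 − 2 = 8. A 4d d⁸ ion has a large crystal-field splitting; square planar leaves the high-energy d_{x²−y²} orbital empty and maximises CFSE. → square planar.

[NbCl₄]⁺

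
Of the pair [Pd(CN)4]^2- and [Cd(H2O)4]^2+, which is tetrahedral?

[Cd(H2O)4]^2+

For [Pd(CN)4]^2-: Summing ligand charges against the −2 overall charge gives an oxidation state of +2 for palladium. Group 10 minus oxidation state 2 gives a d⁸ configuration. A 4d d⁸ ion has a large crystal-field splitting; square planar leaves the high-energy d_{x²−y²} orbital empty and maximises CFSE. → square planar.
For [Cd(H2O)4]^2+: Summing ligand charges against the +2 overall charge gives an oxidation state of +2 for cadmium. Cd sits in group 12, so the d-electron count is 12 − 2 = 10. A d¹⁰ ion has no crystal-field stabilisation preference between square planar and tetrahedral, so four ligands adopt the sterically favoured tetrahedral geometry. → tetrahedral.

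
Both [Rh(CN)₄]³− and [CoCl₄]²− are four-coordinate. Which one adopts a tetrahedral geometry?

For [Rh(CN)₄]³−: Each cyanide is −1; balancing the −3 overall charge requires Rh(I). Rhodium is a group-9 element; Rh(I) is therefore d⁸. A 4d d⁸ ion has a large crystal-field splitting; square planar leaves the high-energy d_{x²−y²} orbital empty and maximises CFSE. → square planar.
For [CoCl₄]²−: Ligand charges: each chloride is −1. With an overall charge of −2 the cobalt centre must be in the +2 oxidation state. Cobalt is a group-9 element; Co(II) is therefore d⁷. For a high-spin 3d d⁷ ion with weak-field ligands the small Δₜ gives little square-planar CFSE advantage, so four ligands adopt the sterically favoured tetrahedral geometry. → tetrahedral.

[CoCl₄]²−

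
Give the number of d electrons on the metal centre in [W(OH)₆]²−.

Ligand charges: each hydroxide is −1. With an overall charge of −2 the tungsten centre must be in the +4 oxidation state.
W sits in group 6, so the d-electron count is 6 − 4 = 2.

d²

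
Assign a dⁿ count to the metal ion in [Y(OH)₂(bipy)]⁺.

Ligand charges: each hydroxide is −1; 2,2′-bipyridine is neutral. With an overall charge of +1 the yttrium centre must be in the +3 oxidation state.
Y sits in group 3, so the d-electron count is 3 − 3 = 0.

d⁰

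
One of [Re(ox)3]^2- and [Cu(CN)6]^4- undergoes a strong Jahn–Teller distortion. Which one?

[Cu(CN)6]^4-

[Re(ox)3]^2-: Summing ligand charges against the −2 overall charge gives an oxidation state of +4 for rhenium. Group 7 minus oxidation state 4 gives a d³ configuration. The d³ configuration leaves the e_g set evenly filled (or empty) — no strong Jahn–Teller driving force.
[Cu(CN)6]^4-: Each cyanide is −1; balancing the −4 overall charge requires Cu(II). Group 11 minus oxidation state 2 gives a d⁹ configuration. The t₂g⁶e_g³ configuration has an unevenly filled e_g set; the Jahn–Teller theorem predicts a tetragonal distortion (typically axial elongation) to lift the degeneracy.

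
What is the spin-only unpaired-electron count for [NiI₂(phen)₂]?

Summing ligand charges against the 0 overall charge gives an oxidation state of +2 for nickel.
Nickel is a group-10 element; Ni(II) is therefore d⁸.
Counting donor atoms: 2×iodide (monodentate) → 2 donors; 2×1,10-phenanthroline (bidentate) → 4 donors. Coordination number = 6.
In an octahedral field the d⁸ configuration is t₂g⁶e_g² (only one arrangement possible), giving 2 unpaired electrons.

2 unpaired electrons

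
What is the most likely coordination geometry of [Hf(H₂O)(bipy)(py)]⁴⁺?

tetrahedral

Water is neutral; 2,2′-bipyridine is neutral; pyridine is neutral; balancing the +4 overall charge requires Hf(IV).
Group 4 minus oxidation state 4 gives a d⁰ configuration.
Counting donor atoms: 1×water (monodentate) → 1 donor; 1×2,2′-bipyridine (bidentate) → 2 donors; 1×pyridine (monodentate) → 1 donor. Coordination number = 4.
A d⁰ ion has no crystal-field stabilisation preference between square planar and tetrahedral, so four ligands adopt the sterically favoured tetrahedral geometry.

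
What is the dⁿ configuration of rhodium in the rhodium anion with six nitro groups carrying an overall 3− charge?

d⁶

Summing ligand charges against the −3 overall charge gives an oxidation state of +3 for rhodium.
Rh sits in group 9, so the d-electron count is 9 − 3 = 6.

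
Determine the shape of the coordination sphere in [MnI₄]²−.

tetrahedral

Each iodide is −1; balancing the −2 overall charge requires Mn(II).
Mn sits in group 7, so the d-electron count is 7 − 2 = 5.
Coordination number: 4.
Iodide is a weak-field ligand.
A high-spin d⁵ ion has zero CFSE in either geometry, so four ligands adopt the sterically favoured tetrahedral geometry.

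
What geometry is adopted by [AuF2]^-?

Each fluoride is −1; balancing the −1 overall charge requires Au(I).
Gold is a group-11 element; Au(I) is therefore d¹⁰.
Coordination number: 2.
A d¹⁰ ion with only two ligands adopts a linear arrangement (sp hybridisation; no CFSE preference).

linear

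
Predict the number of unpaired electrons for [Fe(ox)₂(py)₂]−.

5

Ligand charges: each oxalate is −2; pyridine is neutral. With an overall charge of −1 the iron centre must be in the +3 oxidation state.
Fe sits in group 8, so the d-electron count is 8 − 3 = 5.
Counting donor atoms: 2×oxalate (bidentate) → 4 donors; 2×pyridine (monodentate) → 2 donors. Coordination number = 6.
The spin state decides the count: Oxalate is a weak-field ligand for a first-row metal, so the complex is high-spin.
An octahedral high-spin d⁵ ion is t₂g³e_g², giving 5 unpaired electrons.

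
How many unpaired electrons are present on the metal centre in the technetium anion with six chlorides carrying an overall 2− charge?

Ligand charges: each chloride is −1. With an overall charge of −2 the technetium centre must be in the +4 oxidation state.
Tc sits in group 7, so the d-electron count is 7 − 4 = 3.
In an octahedral field the d³ configuration is t₂g³e_g⁰ (only one arrangement possible), giving 3 unpaired electrons.

3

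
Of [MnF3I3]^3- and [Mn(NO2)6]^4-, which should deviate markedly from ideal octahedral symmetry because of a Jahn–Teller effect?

[MnF3I3]^3-

[MnF3I3]^3-: Summing ligand charges against the −3 overall charge gives an oxidation state of +3 for manganese. Mn sits in group 7, so the d-electron count is 7 − 3 = 4. Fluoride and iodide are weak-field ligands for a first-row metal, so the complex is high-spin. The t₂g³e_g¹ (high-spin) configuration has an unevenly filled e_g set; the Jahn–Teller theorem predicts a tetragonal distortion (typically axial elongation) to lift the degeneracy.
[Mn(NO2)6]^4-: Summing ligand charges against the −4 overall charge gives an oxidation state of +2 for manganese. Manganese is a group-7 element; Mn(II) is therefore d⁵. Nitro (N-bound nitrite) is a strong-field ligand (high in the spectrochemical series) for a first-row metal, so the complex is low-spin. The d⁵ configuration leaves the e_g set evenly filled (or empty) — no strong Jahn–Teller driving force.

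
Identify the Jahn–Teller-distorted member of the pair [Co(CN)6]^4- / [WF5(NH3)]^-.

[Co(CN)6]^4-: Ligand charges: each cyanide is −1. With an overall charge of −4 the cobalt centre must be in the +2 oxidation state. Cobalt is a group-9 element; Co(II) is therefore d⁷. Cyanide is a strong-field ligand (high in the spectrochemical series) for a first-row metal, so the complex is low-spin. The t₂g⁶e_g¹ (low-spin) configuration has an unevenly filled e_g set; the Jahn–Teller theorem predicts a tetragonal distortion (typically axial elongation) to lift the degeneracy.
[WF5(NH3)]^-: Each fluoride is −1; ammonia is neutral; balancing the −1 overall charge requires W(IV). Tungsten is a group-6 element; W(IV) is therefore d². The d² configuration leaves the e_g set evenly filled (or empty) — no strong Jahn–Teller driving force.

[Co(CN)6]^4-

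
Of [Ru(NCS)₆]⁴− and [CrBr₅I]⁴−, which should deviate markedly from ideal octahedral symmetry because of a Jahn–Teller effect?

[CrBr₅I]⁴−

[Ru(NCS)₆]⁴−: Ligand charges: each isothiocyanate is −1. With an overall charge of −4 the ruthenium centre must be in the +2 oxidation state. Group 8 minus oxidation state 2 gives a d⁶ configuration. A 4d ion has a large Δₒ and is invariably low-spin. The d⁶ configuration leaves the e_g set evenly filled (or empty) — no strong Jahn–Teller driving force.
[CrBr₅I]⁴−: Each bromide is −1; each iodide is −1; balancing the −4 overall charge requires Cr(II). Chromium is a group-6 element; Cr(II) is therefore d⁴. Bromide and iodide are weak-field ligands for a first-row metal, so the complex is high-spin. The t₂g³e_g¹ (high-spin) configuration has an unevenly filled e_g set; the Jahn–Teller theorem predicts a tetragonal distortion (typically axial elongation) to lift the degeneracy.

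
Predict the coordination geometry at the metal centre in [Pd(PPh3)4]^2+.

Triphenylphosphine is neutral; balancing the +2 overall charge requires Pd(II).
Group 10 minus oxidation state 2 gives a d⁸ configuration.
Coordination number: 4.
A 4d d⁸ ion has a large crystal-field splitting; square planar leaves the high-energy d_{x²−y²} orbital empty and maximises CFSE.

square planar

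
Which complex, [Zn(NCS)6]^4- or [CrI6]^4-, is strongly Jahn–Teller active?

[Zn(NCS)6]^4-: Each isothiocyanate is −1; balancing the −4 overall charge requires Zn(II). Group 12 minus oxidation state 2 gives a d¹⁰ configuration. The d¹⁰ configuration leaves the e_g set evenly filled (or empty) — no strong Jahn–Teller driving force.
[CrI6]^4-: Summing ligand charges against the −4 overall charge gives an oxidation state of +2 for chromium. Cr sits in group 6, so the d-electron count is 6 − 2 = 4. Iodide is a weak-field ligand for a first-row metal, so the complex is high-spin. The t₂g³e_g¹ (high-spin) configuration has an unevenly filled e_g set; the Jahn–Teller theorem predicts a tetragonal distortion (typically axial elongation) to lift the degeneracy.

[CrI6]^4-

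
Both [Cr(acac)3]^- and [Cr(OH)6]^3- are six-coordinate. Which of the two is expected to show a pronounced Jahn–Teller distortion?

[Cr(acac)3]^-

[Cr(acac)3]^-: Summing ligand charges against the −1 overall charge gives an oxidation state of +2 for chromium. Chromium is a group-6 element; Cr(II) is therefore d⁴. Acetylacetonate is a weak-field ligand for a first-row metal, so the complex is high-spin. The t₂g³e_g¹ (high-spin) configuration has an unevenly filled e_g set; the Jahn–Teller theorem predicts a tetragonal distortion (typically axial elongation) to lift the degeneracy.
[Cr(OH)6]^3-: Ligand charges: each hydroxide is −1. With an overall charge of −3 the chromium centre must be in the +3 oxidation state. Chromium is a group-6 element; Cr(III) is therefore d³. The d³ configuration leaves the e_g set evenly filled (or empty) — no strong Jahn–Teller driving force.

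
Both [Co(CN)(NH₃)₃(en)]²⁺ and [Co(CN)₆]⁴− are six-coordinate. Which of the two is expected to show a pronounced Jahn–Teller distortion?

[Co(CN)₆]⁴−

[Co(CN)(NH₃)₃(en)]²⁺: Summing ligand charges against the +2 overall charge gives an oxidation state of +3 for cobalt. Co sits in group 9, so the d-electron count is 9 − 3 = 6. Co(III) has an exceptionally large octahedral splitting and is low-spin with essentially every ligand except fluoride. The d⁶ configuration leaves the e_g set evenly filled (or empty) — no strong Jahn–Teller driving force.
[Co(CN)₆]⁴−: Each cyanide is −1; balancing the −4 overall charge requires Co(II). Group 9 minus oxidation state 2 gives a d⁷ configuration. Cyanide is a strong-field ligand (high in the spectrochemical series) for a first-row metal, so the complex is low-spin. The t₂g⁶e_g¹ (low-spin) configuration has an unevenly filled e_g set; the Jahn–Teller theorem predicts a tetragonal distortion (typically axial elongation) to lift the degeneracy.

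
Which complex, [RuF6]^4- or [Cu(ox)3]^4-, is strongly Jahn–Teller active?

[RuF6]^4-: Ligand charges: each fluoride is −1. With an overall charge of −4 the ruthenium centre must be in the +2 oxidation state. Ruthenium is a group-8 element; Ru(II) is therefore d⁶. A 4d ion has a large Δₒ and is invariably low-spin. The d⁶ configuration leaves the e_g set evenly filled (or empty) — no strong Jahn–Teller driving force.
[Cu(ox)3]^4-: Summing ligand charges against the −4 overall charge gives an oxidation state of +2 for copper. Cu sits in group 11, so the d-electron count is 11 − 2 = 9. The t₂g⁶e_g³ configuration has an unevenly filled e_g set; the Jahn–Teller theorem predicts a tetragonal distortion (typically axial elongation) to lift the degeneracy.

[Cu(ox)3]^4-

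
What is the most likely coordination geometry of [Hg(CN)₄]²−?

Each cyanide is −1; balancing the −2 overall charge requires Hg(II).
Mercury is a group-12 element; Hg(II) is therefore d¹⁰.
With 4 monodentate ligands the coordination number is 4.
A d¹⁰ ion has no crystal-field stabilisation preference between square planar and tetrahedral, so four ligands adopt the sterically favoured tetrahedral geometry.

tetrahedral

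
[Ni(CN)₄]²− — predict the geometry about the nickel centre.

Summing ligand charges against the −2 overall charge gives an oxidation state of +2 for nickel.
Nickel is a group-10 element; Ni(II) is therefore d⁸.
With 4 monodentate ligands the coordination number is 4.
Cyanide is a strong-field ligand (high in the spectrochemical series).
A 3d d⁸ ion with strong-field ligands gains enough CFSE to favour square planar over tetrahedral.

square planar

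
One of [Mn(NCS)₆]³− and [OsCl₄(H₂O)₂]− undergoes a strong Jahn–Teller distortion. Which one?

[Mn(NCS)₆]³−: Summing ligand charges against the −3 overall charge gives an oxidation state of +3 for manganese. Group 7 minus oxidation state 3 gives a d⁴ configuration. Isothiocyanate is a weak-field ligand for a first-row metal, so the complex is high-spin. The t₂g³e_g¹ (high-spin) configuration has an unevenly filled e_g set; the Jahn–Teller theorem predicts a tetragonal distortion (typically axial elongation) to lift the degeneracy.
[OsCl₄(H₂O)₂]−: Ligand charges: each chloride is −1; water is neutral. With an overall charge of −1 the osmium centre must be in the +3 oxidation state. Osmium is a group-8 element; Os(III) is therefore d⁵. A 5d ion has a large Δₒ and is invariably low-spin. The d⁵ configuration leaves the e_g set evenly filled (or empty) — no strong Jahn–Teller driving force.

[Mn(NCS)₆]³−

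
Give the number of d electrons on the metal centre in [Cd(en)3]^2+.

d10

Ethylenediamine is neutral; balancing the +2 overall charge requires Cd(II).
Group 12 minus oxidation state 2 gives a d¹⁰ configuration.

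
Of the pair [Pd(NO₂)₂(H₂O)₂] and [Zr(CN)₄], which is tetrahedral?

[Zr(CN)₄]

For [Pd(NO₂)₂(H₂O)₂]: Summing ligand charges against the 0 overall charge gives an oxidation state of +2 for palladium. Pd sits in group 10, so the d-electron count is 10 − 2 = 8. A 4d d⁸ ion has a large crystal-field splitting; square planar leaves the high-energy d_{x²−y²} orbital empty and maximises CFSE. → square planar.
For [Zr(CN)₄]: Summing ligand charges against the 0 overall charge gives an oxidation state of +4 for zirconium. Group 4 minus oxidation state 4 gives a d⁰ configuration. A d⁰ ion has no crystal-field stabilisation preference between square planar and tetrahedral, so four ligands adopt the sterically favoured tetrahedral geometry. → tetrahedral.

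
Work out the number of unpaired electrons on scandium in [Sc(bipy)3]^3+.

Ligand charges: 2,2′-bipyridine is neutral. With an overall charge of +3 the scandium centre must be in the +3 oxidation state.
Scandium is a group-3 element; Sc(III) is therefore d⁰.
Counting donor atoms: 3×2,2′-bipyridine (bidentate) → 6 donors. Coordination number = 6.
In an octahedral field the d⁰ configuration is t₂g⁰e_g⁰, giving 0 unpaired electrons.

0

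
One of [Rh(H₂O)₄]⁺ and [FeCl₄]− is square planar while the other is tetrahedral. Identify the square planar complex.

For [Rh(H₂O)₄]⁺: Ligand charges: water is neutral. With an overall charge of +1 the rhodium centre must be in the +1 oxidation state. Rhodium is a group-9 element; Rh(I) is therefore d⁸. A 4d d⁸ ion has a large crystal-field splitting; square planar leaves the high-energy d_{x²−y²} orbital empty and maximises CFSE. → square planar.
For [FeCl₄]−: Summing ligand charges against the −1 overall charge gives an oxidation state of +3 for iron. Group 8 minus oxidation state 3 gives a d⁵ configuration. A high-spin d⁵ ion has zero CFSE in either geometry, so four ligands adopt the sterically favoured tetrahedral geometry. → tetrahedral.

[Rh(H₂O)₄]⁺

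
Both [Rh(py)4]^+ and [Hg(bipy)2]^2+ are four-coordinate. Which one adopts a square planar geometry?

[Rh(py)4]^+

For [Rh(py)4]^+: Summing ligand charges against the +1 overall charge gives an oxidation state of +1 for rhodium. Rhodium is a group-9 element; Rh(I) is therefore d⁸. A 4d d⁸ ion has a large crystal-field splitting; square planar leaves the high-energy d_{x²−y²} orbital empty and maximises CFSE. → square planar.
For [Hg(bipy)2]^2+: Summing ligand charges against the +2 overall charge gives an oxidation state of +2 for mercury. Group 12 minus oxidation state 2 gives a d¹⁰ configuration. A d¹⁰ ion has no crystal-field stabilisation preference between square planar and tetrahedral, so four ligands adopt the sterically favoured tetrahedral geometry. → tetrahedral.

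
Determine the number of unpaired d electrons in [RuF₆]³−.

1 unpaired electron

Ligand charges: each fluoride is −1. With an overall charge of −3 the ruthenium centre must be in the +3 oxidation state.
Group 8 minus oxidation state 3 gives a d⁵ configuration.
The spin state decides the count: a 4d ion has a large Δₒ and is invariably low-spin.
An octahedral low-spin d⁵ ion is t₂g⁵e_g⁰, giving 1 unpaired electron.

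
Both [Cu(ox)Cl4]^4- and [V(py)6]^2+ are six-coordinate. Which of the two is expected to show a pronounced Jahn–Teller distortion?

[Cu(ox)Cl4]^4-: Ligand charges: each oxalate is −2; each chloride is −1. With an overall charge of −4 the copper centre must be in the +2 oxidation state. Copper is a group-11 element; Cu(II) is therefore d⁹. The t₂g⁶e_g³ configuration has an unevenly filled e_g set; the Jahn–Teller theorem predicts a tetragonal distortion (typically axial elongation) to lift the degeneracy.
[V(py)6]^2+: Ligand charges: pyridine is neutral. With an overall charge of +2 the vanadium centre must be in the +2 oxidation state. Vanadium is a group-5 element; V(II) is therefore d³. The d³ configuration leaves the e_g set evenly filled (or empty) — no strong Jahn–Teller driving force.

[Cu(ox)Cl4]^4-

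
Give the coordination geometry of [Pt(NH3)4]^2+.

Ligand charges: ammonia is neutral. With an overall charge of +2 the platinum centre must be in the +2 oxidation state.
Pt sits in group 10, so the d-electron count is 10 − 2 = 8.
Coordination number: 4.
A 5d d⁸ ion has a large crystal-field splitting; square planar leaves the high-energy d_{x²−y²} orbital empty and maximises CFSE.

square planar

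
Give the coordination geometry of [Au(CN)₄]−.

Summing ligand charges against the −1 overall charge gives an oxidation state of +3 for gold.
Group 11 minus oxidation state 3 gives a d⁸ configuration.
Coordination number: 4.
A 5d d⁸ ion has a large crystal-field splitting; square planar leaves the high-energy d_{x²−y²} orbital empty and maximises CFSE.

square planar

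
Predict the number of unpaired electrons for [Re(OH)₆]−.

2 unpaired electrons

Each hydroxide is −1; balancing the −1 overall charge requires Re(V).
Rhenium is a group-7 element; Re(V) is therefore d².
In an octahedral field the d² configuration is t₂g²e_g⁰ (only one arrangement possible), giving 2 unpaired electrons.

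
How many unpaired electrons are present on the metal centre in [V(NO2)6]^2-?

1 unpaired electron

Each nitro (N-bound nitrite) is −1; balancing the −2 overall charge requires V(IV).
V sits in group 5, so the d-electron count is 5 − 4 = 1.
In an octahedral field the d¹ configuration is t₂g¹e_g⁰ (only one arrangement possible), giving 1 unpaired electron.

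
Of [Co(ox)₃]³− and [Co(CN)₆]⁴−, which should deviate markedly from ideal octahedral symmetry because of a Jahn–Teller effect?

[Co(CN)₆]⁴−

[Co(ox)₃]³−: Summing ligand charges against the −3 overall charge gives an oxidation state of +3 for cobalt. Co sits in group 9, so the d-electron count is 9 − 3 = 6. Co(III) has an exceptionally large octahedral splitting and is low-spin with essentially every ligand except fluoride. The d⁶ configuration leaves the e_g set evenly filled (or empty) — no strong Jahn–Teller driving force.
[Co(CN)₆]⁴−: Ligand charges: each cyanide is −1. With an overall charge of −4 the cobalt centre must be in the +2 oxidation state. Group 9 minus oxidation state 2 gives a d⁷ configuration. Cyanide is a strong-field ligand (high in the spectrochemical series) for a first-row metal, so the complex is low-spin. The t₂g⁶e_g¹ (low-spin) configuration has an unevenly filled e_g set; the Jahn–Teller theorem predicts a tetragonal distortion (typically axial elongation) to lift the degeneracy.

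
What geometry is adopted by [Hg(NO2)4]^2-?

tetrahedral

Ligand charges: each nitro (N-bound nitrite) is −1. With an overall charge of −2 the mercury centre must be in the +2 oxidation state.
Hg sits in group 12, so the d-electron count is 12 − 2 = 10.
With 4 monodentate ligands the coordination number is 4.
A d¹⁰ ion has no crystal-field stabilisation preference between square planar and tetrahedral, so four ligands adopt the sterically favoured tetrahedral geometry.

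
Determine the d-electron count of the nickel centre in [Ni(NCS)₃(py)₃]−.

Each isothiocyanate is −1; pyridine is neutral; balancing the −1 overall charge requires Ni(II).
Ni sits in group 10, so the d-electron count is 10 − 2 = 8.

d8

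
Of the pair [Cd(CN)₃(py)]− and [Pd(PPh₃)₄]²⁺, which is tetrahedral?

For [Cd(CN)₃(py)]−: Each cyanide is −1; pyridine is neutral; balancing the −1 overall charge requires Cd(II). Cadmium is a group-12 element; Cd(II) is therefore d¹⁰. A d¹⁰ ion has no crystal-field stabilisation preference between square planar and tetrahedral, so four ligands adopt the sterically favoured tetrahedral geometry. → tetrahedral.
For [Pd(PPh₃)₄]²⁺: Summing ligand charges against the +2 overall charge gives an oxidation state of +2 for palladium. Pd sits in group 10, so the d-electron count is 10 − 2 = 8. A 4d d⁸ ion has a large crystal-field splitting; square planar leaves the high-energy d_{x²−y²} orbital empty and maximises CFSE. → square planar.

[Cd(CN)₃(py)]−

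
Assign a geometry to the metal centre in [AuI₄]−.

square planar

Summing ligand charges against the −1 overall charge gives an oxidation state of +3 for gold.
Au sits in group 11, so the d-electron count is 11 − 3 = 8.
Coordination number: 4.
A 5d d⁸ ion has a large crystal-field splitting; square planar leaves the high-energy d_{x²−y²} orbital empty and maximises CFSE.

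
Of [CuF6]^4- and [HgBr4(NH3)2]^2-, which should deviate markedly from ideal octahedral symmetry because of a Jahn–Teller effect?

[CuF6]^4-: Each fluoride is −1; balancing the −4 overall charge requires Cu(II). Cu sits in group 11, so the d-electron count is 11 − 2 = 9. The t₂g⁶e_g³ configuration has an unevenly filled e_g set; the Jahn–Teller theorem predicts a tetragonal distortion (typically axial elongation) to lift the degeneracy.
[HgBr4(NH3)2]^2-: Each bromide is −1; ammonia is neutral; balancing the −2 overall charge requires Hg(II). Hg sits in group 12, so the d-electron count is 12 − 2 = 10. The d¹⁰ configuration leaves the e_g set evenly filled (or empty) — no strong Jahn–Teller driving force.

[CuF6]^4-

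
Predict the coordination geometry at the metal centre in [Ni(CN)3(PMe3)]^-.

square planar

Ligand charges: each cyanide is −1; trimethylphosphine is neutral. With an overall charge of −1 the nickel centre must be in the +2 oxidation state.
Group 10 minus oxidation state 2 gives a d⁸ configuration.
With 4 monodentate ligands the coordination number is 4.
Cyanide and trimethylphosphine are strong-field ligands (high in the spectrochemical series).
A 3d d⁸ ion with strong-field ligands gains enough CFSE to favour square planar over tetrahedral.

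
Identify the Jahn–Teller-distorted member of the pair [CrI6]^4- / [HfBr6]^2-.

[CrI6]^4-

[CrI6]^4-: Summing ligand charges against the −4 overall charge gives an oxidation state of +2 for chromium. Group 6 minus oxidation state 2 gives a d⁴ configuration. Iodide is a weak-field ligand for a first-row metal, so the complex is high-spin. The t₂g³e_g¹ (high-spin) configuration has an unevenly filled e_g set; the Jahn–Teller theorem predicts a tetragonal distortion (typically axial elongation) to lift the degeneracy.
[HfBr6]^2-: Summing ligand charges against the −2 overall charge gives an oxidation state of +4 for hafnium. Group 4 minus oxidation state 4 gives a d⁰ configuration. The d⁰ configuration leaves the e_g set evenly filled (or empty) — no strong Jahn–Teller driving force.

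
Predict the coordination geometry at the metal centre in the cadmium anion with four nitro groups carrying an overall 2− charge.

tetrahedral

Ligand charges: each nitro (N-bound nitrite) is −1. With an overall charge of −2 the cadmium centre must be in the +2 oxidation state.
Group 12 minus oxidation state 2 gives a d¹⁰ configuration.
Coordination number: 4.
A d¹⁰ ion has no crystal-field stabilisation preference between square planar and tetrahedral, so four ligands adopt the sterically favoured tetrahedral geometry.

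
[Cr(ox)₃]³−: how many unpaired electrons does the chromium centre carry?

3

Ligand charges: each oxalate is −2. With an overall charge of −3 the chromium centre must be in the +3 oxidation state.
Group 6 minus oxidation state 3 gives a d³ configuration.
Counting donor atoms: 3×oxalate (bidentate) → 6 donors. Coordination number = 6.
In an octahedral field the d³ configuration is t₂g³e_g⁰ (only one arrangement possible), giving 3 unpaired electrons.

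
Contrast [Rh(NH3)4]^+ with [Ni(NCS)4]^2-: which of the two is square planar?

For [Rh(NH3)4]^+: Summing ligand charges against the +1 overall charge gives an oxidation state of +1 for rhodium. Rh sits in group 9, so the d-electron count is 9 − 1 = 8. A 4d d⁸ ion has a large crystal-field splitting; square planar leaves the high-energy d_{x²−y²} orbital empty and maximises CFSE. → square planar.
For [Ni(NCS)4]^2-: Summing ligand charges against the −2 overall charge gives an oxidation state of +2 for nickel. Group 10 minus oxidation state 2 gives a d⁸ configuration. Isothiocyanate is a weak-field ligand. With weak-field ligands the CFSE gain from square planar is small, so a 3d d⁸ ion takes the sterically preferred tetrahedral geometry. → tetrahedral.

[Rh(NH3)4]^+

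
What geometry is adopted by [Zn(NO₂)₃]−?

Ligand charges: each nitro (N-bound nitrite) is −1. With an overall charge of −1 the zinc centre must be in the +2 oxidation state.
Zn sits in group 12, so the d-electron count is 12 − 2 = 10.
Coordination number: 3.
Three ligands around a d¹⁰ centre minimise repulsion in a trigonal-planar arrangement.

trigonal planar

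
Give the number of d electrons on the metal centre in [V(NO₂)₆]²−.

d¹

Summing ligand charges against the −2 overall charge gives an oxidation state of +4 for vanadium.
V sits in group 5, so the d-electron count is 5 − 4 = 1.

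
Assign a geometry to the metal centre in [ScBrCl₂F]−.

tetrahedral

Ligand charges: each bromide is −1; each chloride is −1; each fluoride is −1. With an overall charge of −1 the scandium centre must be in the +3 oxidation state.
Sc sits in group 3, so the d-electron count is 3 − 3 = 0.
Coordination number: 4.
A d⁰ ion has no crystal-field stabilisation preference between square planar and tetrahedral, so four ligands adopt the sterically favoured tetrahedral geometry.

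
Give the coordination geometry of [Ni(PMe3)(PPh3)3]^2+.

Summing ligand charges against the +2 overall charge gives an oxidation state of +2 for nickel.
Ni sits in group 10, so the d-electron count is 10 − 2 = 8.
Coordination number: 4.
Trimethylphosphine and triphenylphosphine are strong-field ligands (high in the spectrochemical series).
A 3d d⁸ ion with strong-field ligands gains enough CFSE to favour square planar over tetrahedral.

square planar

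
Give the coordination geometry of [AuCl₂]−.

linear

Summing ligand charges against the −1 overall charge gives an oxidation state of +1 for gold.
Gold is a group-11 element; Au(I) is therefore d¹⁰.
With 2 monodentate ligands the coordination number is 2.
A d¹⁰ ion with only two ligands adopts a linear arrangement (sp hybridisation; no CFSE preference).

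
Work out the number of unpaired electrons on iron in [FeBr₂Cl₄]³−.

5

Each bromide is −1; each chloride is −1; balancing the −3 overall charge requires Fe(III).
Iron is a group-8 element; Fe(III) is therefore d⁵.
The spin state decides the count: Bromide and chloride are weak-field ligands for a first-row metal, so the complex is high-spin.
An octahedral high-spin d⁵ ion is t₂g³e_g², giving 5 unpaired electrons.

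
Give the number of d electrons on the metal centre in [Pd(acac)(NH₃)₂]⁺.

d8

Each acetylacetonate is −1; ammonia is neutral; balancing the +1 overall charge requires Pd(II).
Group 10 minus oxidation state 2 gives a d⁸ configuration.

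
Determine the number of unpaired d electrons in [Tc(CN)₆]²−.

3 unpaired electrons

Ligand charges: each cyanide is −1. With an overall charge of −2 the technetium centre must be in the +4 oxidation state.
Technetium is a group-7 element; Tc(IV) is therefore d³.
In an octahedral field the d³ configuration is t₂g³e_g⁰ (only one arrangement possible), giving 3 unpaired electrons.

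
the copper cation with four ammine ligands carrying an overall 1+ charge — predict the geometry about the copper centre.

tetrahedral

Ammonia is neutral; balancing the +1 overall charge requires Cu(I).
Copper is a group-11 element; Cu(I) is therefore d¹⁰.
Coordination number: 4.
A d¹⁰ ion has no crystal-field stabilisation preference between square planar and tetrahedral, so four ligands adopt the sterically favoured tetrahedral geometry.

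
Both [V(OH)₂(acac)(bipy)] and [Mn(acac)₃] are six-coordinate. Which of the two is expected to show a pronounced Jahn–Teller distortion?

[Mn(acac)₃]

[V(OH)₂(acac)(bipy)]: Summing ligand charges against the 0 overall charge gives an oxidation state of +3 for vanadium. Vanadium is a group-5 element; V(III) is therefore d². The d² configuration leaves the e_g set evenly filled (or empty) — no strong Jahn–Teller driving force.
[Mn(acac)₃]: Summing ligand charges against the 0 overall charge gives an oxidation state of +3 for manganese. Group 7 minus oxidation state 3 gives a d⁴ configuration. Acetylacetonate is a weak-field ligand for a first-row metal, so the complex is high-spin. The t₂g³e_g¹ (high-spin) configuration has an unevenly filled e_g set; the Jahn–Teller theorem predicts a tetragonal distortion (typically axial elongation) to lift the degeneracy.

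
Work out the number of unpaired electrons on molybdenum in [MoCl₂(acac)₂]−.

3 unpaired electrons

Each chloride is −1; each acetylacetonate is −1; balancing the −1 overall charge requires Mo(III).
Mo sits in group 6, so the d-electron count is 6 − 3 = 3.
Counting donor atoms: 2×chloride (monodentate) → 2 donors; 2×acetylacetonate (bidentate) → 4 donors. Coordination number = 6.
In an octahedral field the d³ configuration is t₂g³e_g⁰ (only one arrangement possible), giving 3 unpaired electrons.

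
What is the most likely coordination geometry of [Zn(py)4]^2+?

tetrahedral

Pyridine is neutral; balancing the +2 overall charge requires Zn(II).
Group 12 minus oxidation state 2 gives a d¹⁰ configuration.
Coordination number: 4.
A d¹⁰ ion has no crystal-field stabilisation preference between square planar and tetrahedral, so four ligands adopt the sterically favoured tetrahedral geometry.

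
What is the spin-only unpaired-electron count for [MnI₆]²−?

3

Summing ligand charges against the −2 overall charge gives an oxidation state of +4 for manganese.
Group 7 minus oxidation state 4 gives a d³ configuration.
In an octahedral field the d³ configuration is t₂g³e_g⁰ (only one arrangement possible), giving 3 unpaired electrons.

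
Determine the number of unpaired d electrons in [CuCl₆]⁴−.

1 unpaired electron

Each chloride is −1; balancing the −4 overall charge requires Cu(II).
Copper is a group-11 element; Cu(II) is therefore d⁹.
In an octahedral field the d⁹ configuration is t₂g⁶e_g³ (only one arrangement possible), giving 1 unpaired electron.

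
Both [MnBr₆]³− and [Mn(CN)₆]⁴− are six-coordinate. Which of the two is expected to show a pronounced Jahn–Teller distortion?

[MnBr₆]³−: Summing ligand charges against the −3 overall charge gives an oxidation state of +3 for manganese. Manganese is a group-7 element; Mn(III) is therefore d⁴. Bromide is a weak-field ligand for a first-row metal, so the complex is high-spin. The t₂g³e_g¹ (high-spin) configuration has an unevenly filled e_g set; the Jahn–Teller theorem predicts a tetragonal distortion (typically axial elongation) to lift the degeneracy.
[Mn(CN)₆]⁴−: Summing ligand charges against the −4 overall charge gives an oxidation state of +2 for manganese. Manganese is a group-7 element; Mn(II) is therefore d⁵. Cyanide is a strong-field ligand (high in the spectrochemical series) for a first-row metal, so the complex is low-spin. The d⁵ configuration leaves the e_g set evenly filled (or empty) — no strong Jahn–Teller driving force.

[MnBr₆]³−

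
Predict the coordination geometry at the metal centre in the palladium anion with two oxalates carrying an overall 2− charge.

square planar

Ligand charges: each oxalate is −2. With an overall charge of −2 the palladium centre must be in the +2 oxidation state.
Pd sits in group 10, so the d-electron count is 10 − 2 = 8.
Counting donor atoms: 2×oxalate (bidentate) → 4 donors. Coordination number = 4.
A 4d d⁸ ion has a large crystal-field splitting; square planar leaves the high-energy d_{x²−y²} orbital empty and maximises CFSE.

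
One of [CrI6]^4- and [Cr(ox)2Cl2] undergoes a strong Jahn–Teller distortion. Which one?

[CrI6]^4-: Each iodide is −1; balancing the −4 overall charge requires Cr(II). Chromium is a group-6 element; Cr(II) is therefore d⁴. Iodide is a weak-field ligand for a first-row metal, so the complex is high-spin. The t₂g³e_g¹ (high-spin) configuration has an unevenly filled e_g set; the Jahn–Teller theorem predicts a tetragonal distortion (typically axial elongation) to lift the degeneracy.
[Cr(ox)2Cl2]: Summing ligand charges against the 0 overall charge gives an oxidation state of +6 for chromium. Group 6 minus oxidation state 6 gives a d⁰ configuration. The d⁰ configuration leaves the e_g set evenly filled (or empty) — no strong Jahn–Teller driving force.

[CrI6]^4-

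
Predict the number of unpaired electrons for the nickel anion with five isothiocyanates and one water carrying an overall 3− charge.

Summing ligand charges against the −3 overall charge gives an oxidation state of +2 for nickel.
Nickel is a group-10 element; Ni(II) is therefore d⁸.
In an octahedral field the d⁸ configuration is t₂g⁶e_g² (only one arrangement possible), giving 2 unpaired electrons.

2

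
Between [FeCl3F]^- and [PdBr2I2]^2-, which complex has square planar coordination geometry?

For [FeCl3F]^-: Summing ligand charges against the −1 overall charge gives an oxidation state of +3 for iron. Group 8 minus oxidation state 3 gives a d⁵ configuration. A high-spin d⁵ ion has zero CFSE in either geometry, so four ligands adopt the sterically favoured tetrahedral geometry. → tetrahedral.
For [PdBr2I2]^2-: Each bromide is −1; each iodide is −1; balancing the −2 overall charge requires Pd(II). Palladium is a group-10 element; Pd(II) is therefore d⁸. A 4d d⁸ ion has a large crystal-field splitting; square planar leaves the high-energy d_{x²−y²} orbital empty and maximises CFSE. → square planar.

[PdBr2I2]^2-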